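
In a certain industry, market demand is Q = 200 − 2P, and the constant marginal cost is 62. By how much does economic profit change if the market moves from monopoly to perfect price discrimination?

π rises by 722

Inverting demand: P = 100 − 0.5Q.
The monopolist equates marginal revenue to marginal cost: 100 − Q = 62, so Q = 38. From demand, P = 81.
Profit = (81 − 62)·38 = 722.
Under first-degree price discrimination the firm charges each unit its demand price and produces up to where P = MC, i.e. Q = 76. Consumer surplus is zero; producer surplus equals total surplus.
PS equals the full surplus area, 1444. Profit = 1444 = 1444.
Change in economic profit: 1444 − 722 = 722.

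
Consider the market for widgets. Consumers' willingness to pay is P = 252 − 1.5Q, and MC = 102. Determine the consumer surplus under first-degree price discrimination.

With perfect price discrimination, output is the efficient level Q = 100 (where demand meets MC), but every buyer pays their willingness to pay: CS = 0 and PS = total surplus.
CS = 0.

CS = 0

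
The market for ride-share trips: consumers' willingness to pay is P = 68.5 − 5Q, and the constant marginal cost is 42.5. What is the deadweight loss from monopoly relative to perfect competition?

DWL = 16.9

Under competition P = MC = 42.5, so Q = (68.5 − 42.5)/5 = 5.2.
A monopolist chooses Q where MR = MC. MR = 68.5 − 10Q; setting this equal to 42.5 gives Q = 2.6 and P = 55.5.
DWL is the triangle between Q = 2.6 and Q = 5.2: ½·(5.2 − 2.6)·(55.5 − 42.5) = 16.9.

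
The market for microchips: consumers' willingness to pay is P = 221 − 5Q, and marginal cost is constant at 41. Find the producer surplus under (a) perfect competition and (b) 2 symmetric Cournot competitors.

Competition: PS = 0; Cournot: PS = 1440

Perfect competition: P = MC = 41, so 221 − 5Q = 41 and Q = 36.
PS = (41 − 41)·36 = 0.
In a 2-firm Cournot equilibrium, symmetry and the first-order condition give q = (221 − 41)/(15) = 12. So Q = 24 and P = 101.
PS = (101 − 41)·24 = 1440.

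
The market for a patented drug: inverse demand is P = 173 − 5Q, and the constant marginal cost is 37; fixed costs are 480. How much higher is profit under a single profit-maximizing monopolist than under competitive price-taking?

Competitive firms price at marginal cost: P = 37, giving Q = 27.2.
Profit = (37 − 37)·27.2 − 480 = −480.
A monopolist chooses Q where MR = MC. MR = 173 − 10Q; setting this equal to 37 gives Q = 13.6 and P = 105.
Profit = (105 − 37)·13.6 − 480 = 444.8.
Change in profit: 444.8 − −480 = 924.8.

Profit rises by 924.8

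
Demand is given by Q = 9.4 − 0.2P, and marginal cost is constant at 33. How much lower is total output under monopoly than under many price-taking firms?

Inverting demand: P = 47 − 5Q.
Under competition P = MC = 33, so Q = (47 − 33)/5 = 2.8.
A monopolist chooses Q where MR = MC. MR = 47 − 10Q; setting this equal to 33 gives Q = 1.4 and P = 40.
Change in total output: 1.4 − 2.8 = −1.4.

Total output falls by 1.4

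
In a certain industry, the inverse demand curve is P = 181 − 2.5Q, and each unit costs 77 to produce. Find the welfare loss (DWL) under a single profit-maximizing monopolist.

Perfect competition: P = MC = 77, so 181 − 2.5Q = 77 and Q = 41.6.
A monopolist chooses Q where MR = MC. MR = 181 − 5Q; setting this equal to 77 gives Q = 20.8 and P = 129.
DWL is the triangle between Q = 20.8 and Q = 41.6: ½·(41.6 − 20.8)·(129 − 77) = 540.8.

DWL = 540.8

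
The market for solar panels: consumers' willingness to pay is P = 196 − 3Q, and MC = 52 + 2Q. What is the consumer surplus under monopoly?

CS = 486

Monopoly sets MR = MC: 196 − 6Q = 52 + 2Q ⇒ Q = 18, P = 196 − 3·18 = 142.
CS = ½·(196 − 142)·18 = 486.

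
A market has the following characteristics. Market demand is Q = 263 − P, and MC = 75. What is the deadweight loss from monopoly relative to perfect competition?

DWL = 4418

Inverting demand: P = 263 − Q.
Competitive firms price at marginal cost: P = 75, giving Q = 188.
A monopolist chooses Q where MR = MC. MR = 263 − 2Q; setting this equal to 75 gives Q = 94 and P = 169.
DWL is the triangle between Q = 94 and Q = 188: ½·(188 − 94)·(169 − 75) = 4418.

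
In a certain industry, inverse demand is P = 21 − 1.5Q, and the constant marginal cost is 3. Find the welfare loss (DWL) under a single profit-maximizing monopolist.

Under competition P = MC = 3, so Q = (21 − 3)/1.5 = 12.
The monopolist equates marginal revenue to marginal cost: 21 − 3Q = 3, so Q = 6. From demand, P = 12.
DWL is the triangle between Q = 6 and Q = 12: ½·(12 − 6)·(12 − 3) = 27.

DWL = 27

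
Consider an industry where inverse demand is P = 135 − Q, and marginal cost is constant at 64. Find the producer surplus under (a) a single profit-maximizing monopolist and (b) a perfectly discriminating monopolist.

The monopolist equates marginal revenue to marginal cost: 135 − 2Q = 64, so Q = 35.5. From demand, P = 99.5.
PS = (99.5 − 64)·35.5 = 1260.25.
With perfect price discrimination, output is the efficient level Q = 71 (where demand meets MC), but every buyer pays their willingness to pay: CS = 0 and PS = total surplus.
PS = ½·(135 − 64)·71 = 2520.5.

Monopoly: PS = 1260.25; Perfect PD: PS = 2520.5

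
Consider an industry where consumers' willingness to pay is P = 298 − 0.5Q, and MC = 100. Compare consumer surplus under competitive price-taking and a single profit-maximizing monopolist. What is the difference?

Under competition P = MC = 100, so Q = (298 − 100)/0.5 = 396.
CS = ½·(298 − 100)·396 = 39204.
A monopolist chooses Q where MR = MC. MR = 298 − Q; setting this equal to 100 gives Q = 198 and P = 199.
CS = ½·(298 − 199)·198 = 9801.
Change in consumer surplus: 9801 − 39204 = −29403.

CS falls by 29403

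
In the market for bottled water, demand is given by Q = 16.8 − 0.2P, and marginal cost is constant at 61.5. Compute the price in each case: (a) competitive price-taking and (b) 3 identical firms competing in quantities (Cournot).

Competition: P = 61.5; Cournot: P = 67.125

Inverting demand: P = 84 − 5Q.
Perfect competition: P = MC = 61.5, so 84 − 5Q = 61.5 and Q = 4.5.
With 3 symmetric Cournot firms, each firm's FOC gives 84 − 20q = 61.5, so q = 1.125, Q = 3·1.125 = 3.375, and P = 67.125.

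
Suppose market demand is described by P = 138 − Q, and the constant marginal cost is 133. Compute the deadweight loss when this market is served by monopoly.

DWL = 3.125

Under competition P = MC = 133, so Q = (138 − 133)/1 = 5.
Monopoly sets MR = MC: 138 − 2Q = 133 ⇒ Q = 2.5, P = 138 − 2.5 = 135.5.
DWL is the triangle between Q = 2.5 and Q = 5: ½·(5 − 2.5)·(135.5 − 133) = 3.125.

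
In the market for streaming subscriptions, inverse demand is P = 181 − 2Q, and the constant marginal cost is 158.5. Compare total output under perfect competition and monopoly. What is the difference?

Total output falls by 5.625

Perfect competition: P = MC = 158.5, so 181 − 2Q = 158.5 and Q = 11.25.
The monopolist equates marginal revenue to marginal cost: 181 − 4Q = 158.5, so Q = 5.625. From demand, P = 169.75.
Change in total output: 5.625 − 11.25 = −5.625.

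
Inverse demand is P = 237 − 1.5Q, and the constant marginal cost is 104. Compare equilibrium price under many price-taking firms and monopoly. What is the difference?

P rises by 66.5

Competitive firms price at marginal cost: P = 104, giving Q = 266/3.
The monopolist equates marginal revenue to marginal cost: 237 − 3Q = 104, so Q = 133/3. From demand, P = 170.5.
Change in equilibrium price: 170.5 − 104 = 66.5.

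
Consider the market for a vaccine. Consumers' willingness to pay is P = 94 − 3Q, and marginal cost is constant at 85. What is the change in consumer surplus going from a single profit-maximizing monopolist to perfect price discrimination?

The monopolist equates marginal revenue to marginal cost: 94 − 6Q = 85, so Q = 1.5. From demand, P = 89.5.
CS = ½·(94 − 89.5)·1.5 = 3.375.
With perfect price discrimination, output is the efficient level Q = 3 (where demand meets MC), but every buyer pays their willingness to pay: CS = 0 and PS = total surplus.
CS = 0.
Change in consumer surplus: 0 − 3.375 = −3.375.

Consumer surplus falls by 3.375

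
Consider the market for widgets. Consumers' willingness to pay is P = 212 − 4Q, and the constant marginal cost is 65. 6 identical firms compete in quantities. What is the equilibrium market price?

With 6 symmetric Cournot firms, each firm's FOC gives 212 − 28q = 65, so q = 5.25, Q = 6·5.25 = 31.5, and P = 86.

P = 86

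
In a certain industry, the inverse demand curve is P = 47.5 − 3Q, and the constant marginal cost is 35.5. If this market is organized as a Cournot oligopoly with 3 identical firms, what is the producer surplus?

PS = 9

In a 3-firm Cournot equilibrium, symmetry and the first-order condition give q = (47.5 − 35.5)/(12) = 1. So Q = 3 and P = 38.5.
PS = (38.5 − 35.5)·3 = 9.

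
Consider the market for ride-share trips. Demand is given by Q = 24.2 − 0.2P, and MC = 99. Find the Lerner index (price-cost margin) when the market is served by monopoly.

Lerner index = 0.1

Inverting demand: P = 121 − 5Q.
The monopolist equates marginal revenue to marginal cost: 121 − 10Q = 99, so Q = 2.2. From demand, P = 110.
Lerner index = (P − MC)/P = (110 − 99)/110 = 0.1.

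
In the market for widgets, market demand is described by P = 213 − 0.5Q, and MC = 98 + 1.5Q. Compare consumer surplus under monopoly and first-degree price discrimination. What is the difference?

Consumer surplus falls by 529

The monopolist equates marginal revenue to marginal cost: 213 − Q = 98 + 1.5Q, so Q = 46. From demand, P = 190.
CS = ½·(213 − 190)·46 = 529.
A perfectly discriminating monopolist sells every unit with P(Q) ≥ MC(Q), so output equals the competitive quantity Q = 57.5. Each buyer pays their reservation price, so CS = 0 and the firm captures all surplus.
CS = 0.
Change in consumer surplus: 0 − 529 = −529.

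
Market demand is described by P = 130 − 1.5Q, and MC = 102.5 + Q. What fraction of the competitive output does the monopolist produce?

A monopolist chooses Q where MR = MC. MR = 130 − 3Q; setting this equal to 102.5 + Q gives Q = 6.875 and P = 1915/16.
Competitive equilibrium sets price equal to marginal cost: 130 − 1.5Q = 102.5 + Q, so Q = 11 and P = 113.5.
Ratio Q_m/Q_c = 6.875/11 = 0.625.

Q_m/Q_c = 0.625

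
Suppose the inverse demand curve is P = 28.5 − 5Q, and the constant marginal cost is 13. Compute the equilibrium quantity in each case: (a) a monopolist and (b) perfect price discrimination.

Monopoly: Q = 1.55; Perfect PD: Q = 3.1

The monopolist equates marginal revenue to marginal cost: 28.5 − 10Q = 13, so Q = 1.55. From demand, P = 20.75.
Under first-degree price discrimination the firm charges each unit its demand price and produces up to where P = MC, i.e. Q = 3.1. Consumer surplus is zero; producer surplus equals total surplus.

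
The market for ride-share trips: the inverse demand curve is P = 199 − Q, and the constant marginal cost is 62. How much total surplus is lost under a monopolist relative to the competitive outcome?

Under competition P = MC = 62, so Q = (199 − 62)/1 = 137.
The monopolist equates marginal revenue to marginal cost: 199 − 2Q = 62, so Q = 68.5. From demand, P = 130.5.
DWL is the triangle between Q = 68.5 and Q = 137: ½·(137 − 68.5)·(130.5 − 62) = 2346.125.

DWL = 2346.125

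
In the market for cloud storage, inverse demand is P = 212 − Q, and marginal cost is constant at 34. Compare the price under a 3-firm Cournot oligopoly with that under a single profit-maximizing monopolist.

Cournot: P = 78.5; Monopoly: P = 123

In a 3-firm Cournot equilibrium, symmetry and the first-order condition give q = (212 − 34)/(4) = 44.5. So Q = 133.5 and P = 78.5.
A monopolist chooses Q where MR = MC. MR = 212 − 2Q; setting this equal to 34 gives Q = 89 and P = 123.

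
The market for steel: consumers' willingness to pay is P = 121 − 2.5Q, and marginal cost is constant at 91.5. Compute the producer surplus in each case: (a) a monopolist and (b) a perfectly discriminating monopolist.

Monopoly: PS = 87.025; Perfect PD: PS = 174.05

Monopoly sets MR = MC: 121 − 5Q = 91.5 ⇒ Q = 5.9, P = 121 − 2.5·5.9 = 106.25.
PS = (106.25 − 91.5)·5.9 = 87.025.
A perfectly discriminating monopolist sells every unit with P(Q) ≥ MC(Q), so output equals the competitive quantity Q = 11.8. Each buyer pays their reservation price, so CS = 0 and the firm captures all surplus.
PS = ½·(121 − 91.5)·11.8 = 174.05.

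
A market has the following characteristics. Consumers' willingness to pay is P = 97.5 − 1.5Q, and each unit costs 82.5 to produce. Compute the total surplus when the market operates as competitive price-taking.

Competitive firms price at marginal cost: P = 82.5, giving Q = 10.
CS = ½·(97.5 − 82.5)·10 = 75; PS = (82.5 − 82.5)·10 = 0; TS = 75.

TS = 75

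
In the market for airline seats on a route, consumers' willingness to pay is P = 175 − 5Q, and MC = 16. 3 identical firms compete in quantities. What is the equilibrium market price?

With 3 symmetric Cournot firms, each firm's FOC gives 175 − 20q = 16, so q = 7.95, Q = 3·7.95 = 23.85, and P = 55.75.

P = 55.75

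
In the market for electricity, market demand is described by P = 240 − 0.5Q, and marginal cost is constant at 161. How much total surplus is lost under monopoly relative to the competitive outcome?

DWL = 1560.25

Perfect competition: P = MC = 161, so 240 − 0.5Q = 161 and Q = 158.
Monopoly sets MR = MC: 240 − Q = 161 ⇒ Q = 79, P = 240 − 0.5·79 = 200.5.
DWL is the triangle between Q = 79 and Q = 158: ½·(158 − 79)·(200.5 − 161) = 1560.25.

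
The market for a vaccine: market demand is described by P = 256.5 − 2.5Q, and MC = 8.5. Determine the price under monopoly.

P = 132.5

The monopolist equates marginal revenue to marginal cost: 256.5 − 5Q = 8.5, so Q = 49.6. From demand, P = 132.5.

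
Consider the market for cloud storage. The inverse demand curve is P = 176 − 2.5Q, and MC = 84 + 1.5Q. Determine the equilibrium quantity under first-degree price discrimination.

With perfect price discrimination, output is the efficient level Q = 23 (where demand meets MC), but every buyer pays their willingness to pay: CS = 0 and PS = total surplus.

Q = 23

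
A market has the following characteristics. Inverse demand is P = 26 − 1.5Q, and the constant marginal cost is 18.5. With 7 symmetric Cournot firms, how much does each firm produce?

In a 7-firm Cournot equilibrium, symmetry and the first-order condition give q = (26 − 18.5)/(12) = 0.625. So Q = 4.375 and P = 311/16.

q_i = 0.625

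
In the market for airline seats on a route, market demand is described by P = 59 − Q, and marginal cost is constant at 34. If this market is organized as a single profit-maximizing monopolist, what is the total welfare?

TS = 234.375

The monopolist equates marginal revenue to marginal cost: 59 − 2Q = 34, so Q = 12.5. From demand, P = 46.5.
CS = ½·(59 − 46.5)·12.5 = 78.125; PS = (46.5 − 34)·12.5 = 156.25; TS = 234.375.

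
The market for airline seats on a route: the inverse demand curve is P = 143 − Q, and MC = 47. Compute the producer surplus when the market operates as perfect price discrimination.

PS = 4608

Under first-degree price discrimination the firm charges each unit its demand price and produces up to where P = MC, i.e. Q = 96. Consumer surplus is zero; producer surplus equals total surplus.
PS = ½·(143 − 47)·96 = 4608.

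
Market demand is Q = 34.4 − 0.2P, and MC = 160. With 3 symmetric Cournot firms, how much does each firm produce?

Inverting demand: P = 172 − 5Q.
In a 3-firm Cournot equilibrium, symmetry and the first-order condition give q = (172 − 160)/(20) = 0.6. So Q = 1.8 and P = 163.

q_i = 0.6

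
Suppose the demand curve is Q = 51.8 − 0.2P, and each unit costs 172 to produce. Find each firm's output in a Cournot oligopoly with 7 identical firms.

Inverting demand: P = 259 − 5Q.
In a 7-firm Cournot equilibrium, symmetry and the first-order condition give q = (259 − 172)/(40) = 2.175. So Q = 15.225 and P = 182.875.

q_i = 2.175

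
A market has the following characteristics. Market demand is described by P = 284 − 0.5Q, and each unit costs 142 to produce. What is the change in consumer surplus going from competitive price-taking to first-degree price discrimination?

Consumer surplus falls by 20164

Competitive firms price at marginal cost: P = 142, giving Q = 284.
CS = ½·(284 − 142)·284 = 20164.
A perfectly discriminating monopolist sells every unit with P(Q) ≥ MC(Q), so output equals the competitive quantity Q = 284. Each buyer pays their reservation price, so CS = 0 and the firm captures all surplus.
CS = 0.
Change in consumer surplus: 0 − 20164 = −20164.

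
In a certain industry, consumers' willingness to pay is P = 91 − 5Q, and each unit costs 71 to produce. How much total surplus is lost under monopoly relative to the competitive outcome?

DWL = 10

Under competition P = MC = 71, so Q = (91 − 71)/5 = 4.
The monopolist equates marginal revenue to marginal cost: 91 − 10Q = 71, so Q = 2. From demand, P = 81.
DWL is the triangle between Q = 2 and Q = 4: ½·(4 − 2)·(81 − 71) = 10.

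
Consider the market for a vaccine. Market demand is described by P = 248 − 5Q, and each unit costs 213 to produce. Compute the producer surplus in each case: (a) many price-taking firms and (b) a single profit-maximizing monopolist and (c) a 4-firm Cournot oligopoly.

Perfect competition: P = MC = 213, so 248 − 5Q = 213 and Q = 7.
PS = (213 − 213)·7 = 0.
Monopoly sets MR = MC: 248 − 10Q = 213 ⇒ Q = 3.5, P = 248 − 5·3.5 = 230.5.
PS = (230.5 − 213)·3.5 = 61.25.
With 4 symmetric Cournot firms, each firm's FOC gives 248 − 25q = 213, so q = 1.4, Q = 4·1.4 = 5.6, and P = 220.
PS = (220 − 213)·5.6 = 39.2.

Competition: PS = 0; Monopoly: PS = 61.25; Cournot: PS = 39.2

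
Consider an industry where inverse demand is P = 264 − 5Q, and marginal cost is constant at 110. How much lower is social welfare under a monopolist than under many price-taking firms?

TS falls by 592.9

Under competition P = MC = 110, so Q = (264 − 110)/5 = 30.8.
CS = ½·(264 − 110)·30.8 = 2371.6; PS = (110 − 110)·30.8 = 0; TS = 2371.6.
A monopolist chooses Q where MR = MC. MR = 264 − 10Q; setting this equal to 110 gives Q = 15.4 and P = 187.
CS = ½·(264 − 187)·15.4 = 592.9; PS = (187 − 110)·15.4 = 1185.8; TS = 1778.7.
Change in social welfare: 1778.7 − 2371.6 = −592.9.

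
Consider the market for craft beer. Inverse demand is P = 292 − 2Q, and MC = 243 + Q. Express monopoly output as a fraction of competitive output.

Q_m/Q_c = 0.6

A monopolist chooses Q where MR = MC. MR = 292 − 4Q; setting this equal to 243 + Q gives Q = 9.8 and P = 272.4.
Competitive equilibrium sets price equal to marginal cost: 292 − 2Q = 243 + Q, so Q = 49/3 and P = 778/3.
Ratio Q_m/Q_c = 9.8/(49/3) = 0.6.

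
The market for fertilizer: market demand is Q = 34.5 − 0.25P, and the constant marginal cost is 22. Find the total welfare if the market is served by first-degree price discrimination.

TS = 1682

Inverting demand: P = 138 − 4Q.
Under first-degree price discrimination the firm charges each unit its demand price and produces up to where P = MC, i.e. Q = 29. Consumer surplus is zero; producer surplus equals total surplus.
TS = 1682 (equal to competitive TS).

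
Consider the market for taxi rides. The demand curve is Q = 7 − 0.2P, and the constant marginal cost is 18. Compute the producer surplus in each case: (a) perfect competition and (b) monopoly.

Competition: PS = 0; Monopoly: PS = 14.45

Inverting demand: P = 35 − 5Q.
Perfect competition: P = MC = 18, so 35 − 5Q = 18 and Q = 3.4.
PS = (18 − 18)·3.4 = 0.
Monopoly sets MR = MC: 35 − 10Q = 18 ⇒ Q = 1.7, P = 35 − 5·1.7 = 26.5.
PS = (26.5 − 18)·1.7 = 14.45.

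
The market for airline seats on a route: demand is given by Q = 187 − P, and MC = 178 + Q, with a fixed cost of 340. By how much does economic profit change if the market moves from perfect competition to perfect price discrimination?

Inverting demand: P = 187 − Q.
Under competition P = MC: 187 − Q = 178 + Q ⇒ Q = 4.5, P = 182.5.
Profit = 182.5·4.5 − (178·4.5 + ½·1·4.5²) − 340 = −329.875.
A perfectly discriminating monopolist sells every unit with P(Q) ≥ MC(Q), so output equals the competitive quantity Q = 4.5. Each buyer pays their reservation price, so CS = 0 and the firm captures all surplus.
PS equals the full surplus area, 20.25. Profit = 20.25 − 340 = −319.75.
Change in economic profit: −319.75 − −329.875 = 10.125.

Economic profit rises by 10.125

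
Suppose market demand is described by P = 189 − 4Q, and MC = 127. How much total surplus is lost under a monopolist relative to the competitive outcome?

DWL = 120.125

Competitive firms price at marginal cost: P = 127, giving Q = 15.5.
Monopoly sets MR = MC: 189 − 8Q = 127 ⇒ Q = 7.75, P = 189 − 4·7.75 = 158.
DWL is the triangle between Q = 7.75 and Q = 15.5: ½·(15.5 − 7.75)·(158 − 127) = 120.125.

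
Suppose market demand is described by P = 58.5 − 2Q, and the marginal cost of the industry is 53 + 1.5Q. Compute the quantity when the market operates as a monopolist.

Q = 1

A monopolist chooses Q where MR = MC. MR = 58.5 − 4Q; setting this equal to 53 + 1.5Q gives Q = 1 and P = 56.5.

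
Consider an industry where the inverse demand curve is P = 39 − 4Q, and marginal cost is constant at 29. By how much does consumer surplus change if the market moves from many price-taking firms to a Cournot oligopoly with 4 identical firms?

Consumer surplus falls by 4.5

Competitive firms price at marginal cost: P = 29, giving Q = 2.5.
CS = ½·(39 − 29)·2.5 = 12.5.
In a 4-firm Cournot equilibrium, symmetry and the first-order condition give q = (39 − 29)/(20) = 0.5. So Q = 2 and P = 31.
CS = ½·(39 − 31)·2 = 8.
Change in consumer surplus: 8 − 12.5 = −4.5.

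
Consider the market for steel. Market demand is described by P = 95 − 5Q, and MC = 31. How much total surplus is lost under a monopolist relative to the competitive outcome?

DWL = 102.4

Perfect competition: P = MC = 31, so 95 − 5Q = 31 and Q = 12.8.
Monopoly sets MR = MC: 95 − 10Q = 31 ⇒ Q = 6.4, P = 95 − 5·6.4 = 63.
DWL is the triangle between Q = 6.4 and Q = 12.8: ½·(12.8 − 6.4)·(63 − 31) = 102.4.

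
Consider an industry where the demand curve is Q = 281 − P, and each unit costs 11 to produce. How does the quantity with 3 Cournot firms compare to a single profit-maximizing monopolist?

Inverting demand: P = 281 − Q.
In a 3-firm Cournot equilibrium, symmetry and the first-order condition give q = (281 − 11)/(4) = 67.5. So Q = 202.5 and P = 78.5.
A monopolist chooses Q where MR = MC. MR = 281 − 2Q; setting this equal to 11 gives Q = 135 and P = 146.

Cournot: Q = 202.5; Monopoly: Q = 135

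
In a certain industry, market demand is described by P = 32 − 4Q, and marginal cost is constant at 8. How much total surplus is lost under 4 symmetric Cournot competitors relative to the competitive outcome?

DWL = 2.88

Competitive firms price at marginal cost: P = 8, giving Q = 6.
Cournot with 4 identical firms: the symmetric best-response condition is 32 − 20q = 8. Each firm produces q = 1.2, total output Q = 4.8, price P = 12.8.
DWL is the triangle between Q = 4.8 and Q = 6: ½·(6 − 4.8)·(12.8 − 8) = 2.88.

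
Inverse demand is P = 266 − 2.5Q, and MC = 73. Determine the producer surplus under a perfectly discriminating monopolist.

A perfectly discriminating monopolist sells every unit with P(Q) ≥ MC(Q), so output equals the competitive quantity Q = 77.2. Each buyer pays their reservation price, so CS = 0 and the firm captures all surplus.
PS = ½·(266 − 73)·77.2 = 7449.8.

PS = 7449.8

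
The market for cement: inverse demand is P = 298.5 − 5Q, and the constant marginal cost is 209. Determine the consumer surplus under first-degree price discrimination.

A perfectly discriminating monopolist sells every unit with P(Q) ≥ MC(Q), so output equals the competitive quantity Q = 17.9. Each buyer pays their reservation price, so CS = 0 and the firm captures all surplus.
CS = 0.

CS = 0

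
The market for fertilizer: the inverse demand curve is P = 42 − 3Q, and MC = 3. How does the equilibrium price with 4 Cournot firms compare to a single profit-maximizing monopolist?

With 4 symmetric Cournot firms, each firm's FOC gives 42 − 15q = 3, so q = 2.6, Q = 4·2.6 = 10.4, and P = 10.8.
A monopolist chooses Q where MR = MC. MR = 42 − 6Q; setting this equal to 3 gives Q = 6.5 and P = 22.5.

Cournot: P = 10.8; Monopoly: P = 22.5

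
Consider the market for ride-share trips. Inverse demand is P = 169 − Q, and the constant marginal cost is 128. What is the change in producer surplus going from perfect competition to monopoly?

PS rises by 420.25

Competitive firms price at marginal cost: P = 128, giving Q = 41.
PS = (128 − 128)·41 = 0.
The monopolist equates marginal revenue to marginal cost: 169 − 2Q = 128, so Q = 20.5. From demand, P = 148.5.
PS = (148.5 − 128)·20.5 = 420.25.
Change in producer surplus: 420.25 − 0 = 420.25.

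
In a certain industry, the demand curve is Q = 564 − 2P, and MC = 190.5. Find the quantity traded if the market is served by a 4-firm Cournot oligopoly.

Q = 146.4

Inverting demand: P = 282 − 0.5Q.
With 4 symmetric Cournot firms, each firm's FOC gives 282 − 2.5q = 190.5, so q = 36.6, Q = 4·36.6 = 146.4, and P = 208.8.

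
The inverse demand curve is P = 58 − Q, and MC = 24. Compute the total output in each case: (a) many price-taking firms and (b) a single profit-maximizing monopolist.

Competitive firms price at marginal cost: P = 24, giving Q = 34.
A monopolist chooses Q where MR = MC. MR = 58 − 2Q; setting this equal to 24 gives Q = 17 and P = 41.

Competition: Q = 34; Monopoly: Q = 17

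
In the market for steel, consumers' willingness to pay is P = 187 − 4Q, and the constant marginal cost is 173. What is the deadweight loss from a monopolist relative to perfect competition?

Perfect competition: P = MC = 173, so 187 − 4Q = 173 and Q = 3.5.
The monopolist equates marginal revenue to marginal cost: 187 − 8Q = 173, so Q = 1.75. From demand, P = 180.
DWL is the triangle between Q = 1.75 and Q = 3.5: ½·(3.5 − 1.75)·(180 − 173) = 6.125.

DWL = 6.125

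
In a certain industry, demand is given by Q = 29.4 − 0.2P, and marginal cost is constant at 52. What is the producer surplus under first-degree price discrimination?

PS = 902.5

Inverting demand: P = 147 − 5Q.
A perfectly discriminating monopolist sells every unit with P(Q) ≥ MC(Q), so output equals the competitive quantity Q = 19. Each buyer pays their reservation price, so CS = 0 and the firm captures all surplus.
PS = ½·(147 − 52)·19 = 902.5.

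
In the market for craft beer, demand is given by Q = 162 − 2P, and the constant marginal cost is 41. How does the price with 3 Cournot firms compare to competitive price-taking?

Cournot: P = 51; Competition: P = 41

Inverting demand: P = 81 − 0.5Q.
Cournot with 3 identical firms: the symmetric best-response condition is 81 − 2q = 41. Each firm produces q = 20, total output Q = 60, price P = 51.
Competitive firms price at marginal cost: P = 41, giving Q = 80.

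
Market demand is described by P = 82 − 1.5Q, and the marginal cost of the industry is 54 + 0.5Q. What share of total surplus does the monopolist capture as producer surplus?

PS/TS = 0.7

The monopolist equates marginal revenue to marginal cost: 82 − 3Q = 54 + 0.5Q, so Q = 8. From demand, P = 70.
CS = ½·(82 − 70)·8 = 48.
PS = P·Q − VC(Q) = 70·8 − (54·8 + ½·0.5·8²) = 112.
Share captured = PS/TS = 112/160 = 0.7.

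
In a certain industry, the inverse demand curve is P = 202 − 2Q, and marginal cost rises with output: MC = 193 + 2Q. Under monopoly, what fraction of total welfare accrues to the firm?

PS/TS = 0.75

Monopoly sets MR = MC: 202 − 4Q = 193 + 2Q ⇒ Q = 1.5, P = 202 − 2·1.5 = 199.
CS = ½·(202 − 199)·1.5 = 2.25.
PS = P·Q − VC(Q) = 199·1.5 − (193·1.5 + ½·2·1.5²) = 6.75.
Share captured = PS/TS = 6.75/9 = 0.75.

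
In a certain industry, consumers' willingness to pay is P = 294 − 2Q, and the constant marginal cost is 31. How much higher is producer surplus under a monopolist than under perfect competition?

Producer surplus rises by 8646.125

Under competition P = MC = 31, so Q = (294 − 31)/2 = 131.5.
PS = (31 − 31)·131.5 = 0.
A monopolist chooses Q where MR = MC. MR = 294 − 4Q; setting this equal to 31 gives Q = 65.75 and P = 162.5.
PS = (162.5 − 31)·65.75 = 8646.125.
Change in producer surplus: 8646.125 − 0 = 8646.125.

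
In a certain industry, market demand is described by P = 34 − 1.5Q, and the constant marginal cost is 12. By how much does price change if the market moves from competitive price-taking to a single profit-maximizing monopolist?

Competitive firms price at marginal cost: P = 12, giving Q = 44/3.
A monopolist chooses Q where MR = MC. MR = 34 − 3Q; setting this equal to 12 gives Q = 22/3 and P = 23.
Change in price: 23 − 12 = 11.

Price rises by 11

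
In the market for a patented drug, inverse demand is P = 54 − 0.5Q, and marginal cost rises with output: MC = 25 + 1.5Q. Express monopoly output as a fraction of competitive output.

The monopolist equates marginal revenue to marginal cost: 54 − Q = 25 + 1.5Q, so Q = 11.6. From demand, P = 48.2.
Competitive equilibrium sets price equal to marginal cost: 54 − 0.5Q = 25 + 1.5Q, so Q = 14.5 and P = 46.75.
Ratio Q_m/Q_c = 11.6/14.5 = 0.8.

Q_m/Q_c = 0.8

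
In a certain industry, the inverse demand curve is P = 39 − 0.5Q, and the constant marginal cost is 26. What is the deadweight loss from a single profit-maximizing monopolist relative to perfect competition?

Under competition P = MC = 26, so Q = (39 − 26)/0.5 = 26.
A monopolist chooses Q where MR = MC. MR = 39 − Q; setting this equal to 26 gives Q = 13 and P = 32.5.
DWL is the triangle between Q = 13 and Q = 26: ½·(26 − 13)·(32.5 − 26) = 42.25.

DWL = 42.25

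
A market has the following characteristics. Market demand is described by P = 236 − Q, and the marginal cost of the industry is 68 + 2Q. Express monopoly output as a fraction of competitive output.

The monopolist equates marginal revenue to marginal cost: 236 − 2Q = 68 + 2Q, so Q = 42. From demand, P = 194.
Under competition P = MC: 236 − Q = 68 + 2Q ⇒ Q = 56, P = 180.
Ratio Q_m/Q_c = 42/56 = 0.75.

Q_m/Q_c = 0.75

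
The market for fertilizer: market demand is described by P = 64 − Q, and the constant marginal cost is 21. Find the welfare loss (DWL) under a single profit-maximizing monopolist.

Competitive firms price at marginal cost: P = 21, giving Q = 43.
The monopolist equates marginal revenue to marginal cost: 64 − 2Q = 21, so Q = 21.5. From demand, P = 42.5.
DWL is the triangle between Q = 21.5 and Q = 43: ½·(43 − 21.5)·(42.5 − 21) = 231.125.

DWL = 231.125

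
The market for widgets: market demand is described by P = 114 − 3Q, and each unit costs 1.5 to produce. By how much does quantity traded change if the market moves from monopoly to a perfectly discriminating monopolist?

Q rises by 18.75

A monopolist chooses Q where MR = MC. MR = 114 − 6Q; setting this equal to 1.5 gives Q = 18.75 and P = 57.75.
A perfectly discriminating monopolist sells every unit with P(Q) ≥ MC(Q), so output equals the competitive quantity Q = 37.5. Each buyer pays their reservation price, so CS = 0 and the firm captures all surplus.
Change in quantity traded: 37.5 − 18.75 = 18.75.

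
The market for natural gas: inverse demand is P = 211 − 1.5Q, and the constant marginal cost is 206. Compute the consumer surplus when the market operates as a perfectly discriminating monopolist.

Under first-degree price discrimination the firm charges each unit its demand price and produces up to where P = MC, i.e. Q = 10/3. Consumer surplus is zero; producer surplus equals total surplus.
CS = 0.

CS = 0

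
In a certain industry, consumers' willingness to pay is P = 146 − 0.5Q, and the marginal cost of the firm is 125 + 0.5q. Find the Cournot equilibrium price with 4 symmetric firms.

P = 132

In a 4-firm Cournot equilibrium, symmetry and the first-order condition give q = (146 − 125)/(3) = 7. So Q = 28 and P = 132.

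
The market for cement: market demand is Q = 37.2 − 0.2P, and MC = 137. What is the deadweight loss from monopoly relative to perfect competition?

Inverting demand: P = 186 − 5Q.
Competitive firms price at marginal cost: P = 137, giving Q = 9.8.
Monopoly sets MR = MC: 186 − 10Q = 137 ⇒ Q = 4.9, P = 186 − 5·4.9 = 161.5.
DWL is the triangle between Q = 4.9 and Q = 9.8: ½·(9.8 − 4.9)·(161.5 − 137) = 60.025.

DWL = 60.025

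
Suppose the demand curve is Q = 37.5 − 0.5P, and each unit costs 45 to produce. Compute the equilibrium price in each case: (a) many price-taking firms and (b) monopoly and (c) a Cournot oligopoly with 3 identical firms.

Inverting demand: P = 75 − 2Q.
Competitive firms price at marginal cost: P = 45, giving Q = 15.
A monopolist chooses Q where MR = MC. MR = 75 − 4Q; setting this equal to 45 gives Q = 7.5 and P = 60.
In a 3-firm Cournot equilibrium, symmetry and the first-order condition give q = (75 − 45)/(8) = 3.75. So Q = 11.25 and P = 52.5.

Competition: P = 45; Monopoly: P = 60; Cournot: P = 52.5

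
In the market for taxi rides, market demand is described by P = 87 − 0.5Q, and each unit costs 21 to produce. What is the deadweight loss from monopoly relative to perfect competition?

Perfect competition: P = MC = 21, so 87 − 0.5Q = 21 and Q = 132.
The monopolist equates marginal revenue to marginal cost: 87 − Q = 21, so Q = 66. From demand, P = 54.
DWL is the triangle between Q = 66 and Q = 132: ½·(132 − 66)·(54 − 21) = 1089.

DWL = 1089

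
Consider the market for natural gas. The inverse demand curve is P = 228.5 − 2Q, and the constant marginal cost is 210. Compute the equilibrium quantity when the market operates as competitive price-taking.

Competitive firms price at marginal cost: P = 210, giving Q = 9.25.

Q = 9.25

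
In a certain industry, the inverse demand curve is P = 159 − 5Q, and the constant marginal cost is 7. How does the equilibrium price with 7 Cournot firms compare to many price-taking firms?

Cournot: P = 26; Competition: P = 7

Cournot with 7 identical firms: the symmetric best-response condition is 159 − 40q = 7. Each firm produces q = 3.8, total output Q = 26.6, price P = 26.
Competitive firms price at marginal cost: P = 7, giving Q = 30.4.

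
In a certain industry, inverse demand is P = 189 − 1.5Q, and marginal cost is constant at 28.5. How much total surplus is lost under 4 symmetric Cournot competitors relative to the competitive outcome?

Competitive firms price at marginal cost: P = 28.5, giving Q = 107.
In a 4-firm Cournot equilibrium, symmetry and the first-order condition give q = (189 − 28.5)/(7.5) = 21.4. So Q = 85.6 and P = 60.6.
DWL is the triangle between Q = 85.6 and Q = 107: ½·(107 − 85.6)·(60.6 − 28.5) = 343.47.

DWL = 343.47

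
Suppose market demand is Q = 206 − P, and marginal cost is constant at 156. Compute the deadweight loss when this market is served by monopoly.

DWL = 312.5

Inverting demand: P = 206 − Q.
Competitive firms price at marginal cost: P = 156, giving Q = 50.
A monopolist chooses Q where MR = MC. MR = 206 − 2Q; setting this equal to 156 gives Q = 25 and P = 181.
DWL is the triangle between Q = 25 and Q = 50: ½·(50 − 25)·(181 − 156) = 312.5.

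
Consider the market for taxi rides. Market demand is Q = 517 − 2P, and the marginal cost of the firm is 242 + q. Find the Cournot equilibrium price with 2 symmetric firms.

P = 251.9

Inverting demand: P = 258.5 − 0.5Q.
With 2 symmetric Cournot firms, each firm's FOC gives 258.5 − 1.5q = 242 + q, so q = 6.6, Q = 2·6.6 = 13.2, and P = 251.9.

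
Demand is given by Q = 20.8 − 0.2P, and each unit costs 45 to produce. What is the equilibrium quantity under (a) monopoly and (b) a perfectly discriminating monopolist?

Inverting demand: P = 104 − 5Q.
Monopoly sets MR = MC: 104 − 10Q = 45 ⇒ Q = 5.9, P = 104 − 5·5.9 = 74.5.
With perfect price discrimination, output is the efficient level Q = 11.8 (where demand meets MC), but every buyer pays their willingness to pay: CS = 0 and PS = total surplus.

Monopoly: Q = 5.9; Perfect PD: Q = 11.8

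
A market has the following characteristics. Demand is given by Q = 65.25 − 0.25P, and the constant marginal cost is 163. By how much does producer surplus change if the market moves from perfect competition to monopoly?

Inverting demand: P = 261 − 4Q.
Under competition P = MC = 163, so Q = (261 − 163)/4 = 24.5.
PS = (163 − 163)·24.5 = 0.
The monopolist equates marginal revenue to marginal cost: 261 − 8Q = 163, so Q = 12.25. From demand, P = 212.
PS = (212 − 163)·12.25 = 600.25.
Change in producer surplus: 600.25 − 0 = 600.25.

PS rises by 600.25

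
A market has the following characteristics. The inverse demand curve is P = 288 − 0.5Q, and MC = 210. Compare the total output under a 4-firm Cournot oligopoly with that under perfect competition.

With 4 symmetric Cournot firms, each firm's FOC gives 288 − 2.5q = 210, so q = 31.2, Q = 4·31.2 = 124.8, and P = 225.6.
Perfect competition: P = MC = 210, so 288 − 0.5Q = 210 and Q = 156.

Cournot: Q = 124.8; Competition: Q = 156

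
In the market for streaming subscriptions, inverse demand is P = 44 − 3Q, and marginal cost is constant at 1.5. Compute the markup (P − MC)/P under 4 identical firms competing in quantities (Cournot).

Lerner index = 0.85

In a 4-firm Cournot equilibrium, symmetry and the first-order condition give q = (44 − 1.5)/(15) = 17/6. So Q = 34/3 and P = 10.
Lerner index = (P − MC)/P = (10 − 1.5)/10 = 0.85.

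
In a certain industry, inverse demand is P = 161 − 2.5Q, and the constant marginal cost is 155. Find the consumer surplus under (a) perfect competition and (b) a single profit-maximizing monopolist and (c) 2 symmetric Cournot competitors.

Competition: CS = 7.2; Monopoly: CS = 1.8; Cournot: CS = 3.2

Competitive firms price at marginal cost: P = 155, giving Q = 2.4.
CS = ½·(161 − 155)·2.4 = 7.2.
A monopolist chooses Q where MR = MC. MR = 161 − 5Q; setting this equal to 155 gives Q = 1.2 and P = 158.
CS = ½·(161 − 158)·1.2 = 1.8.
Cournot with 2 identical firms: the symmetric best-response condition is 161 − 7.5q = 155. Each firm produces q = 0.8, total output Q = 1.6, price P = 157.
CS = ½·(161 − 157)·1.6 = 3.2.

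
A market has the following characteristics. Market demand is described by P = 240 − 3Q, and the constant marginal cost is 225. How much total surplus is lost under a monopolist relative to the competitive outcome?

Perfect competition: P = MC = 225, so 240 − 3Q = 225 and Q = 5.
Monopoly sets MR = MC: 240 − 6Q = 225 ⇒ Q = 2.5, P = 240 − 3·2.5 = 232.5.
DWL is the triangle between Q = 2.5 and Q = 5: ½·(5 − 2.5)·(232.5 − 225) = 9.375.

DWL = 9.375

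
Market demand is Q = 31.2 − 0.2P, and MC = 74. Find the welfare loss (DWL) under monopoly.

DWL = 168.1

Inverting demand: P = 156 − 5Q.
Under competition P = MC = 74, so Q = (156 − 74)/5 = 16.4.
The monopolist equates marginal revenue to marginal cost: 156 − 10Q = 74, so Q = 8.2. From demand, P = 115.
DWL is the triangle between Q = 8.2 and Q = 16.4: ½·(16.4 − 8.2)·(115 − 74) = 168.1.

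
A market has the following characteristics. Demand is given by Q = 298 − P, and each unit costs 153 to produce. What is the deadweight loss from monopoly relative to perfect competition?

DWL = 2628.125

Inverting demand: P = 298 − Q.
Perfect competition: P = MC = 153, so 298 − Q = 153 and Q = 145.
The monopolist equates marginal revenue to marginal cost: 298 − 2Q = 153, so Q = 72.5. From demand, P = 225.5.
DWL is the triangle between Q = 72.5 and Q = 145: ½·(145 − 72.5)·(225.5 − 153) = 2628.125.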